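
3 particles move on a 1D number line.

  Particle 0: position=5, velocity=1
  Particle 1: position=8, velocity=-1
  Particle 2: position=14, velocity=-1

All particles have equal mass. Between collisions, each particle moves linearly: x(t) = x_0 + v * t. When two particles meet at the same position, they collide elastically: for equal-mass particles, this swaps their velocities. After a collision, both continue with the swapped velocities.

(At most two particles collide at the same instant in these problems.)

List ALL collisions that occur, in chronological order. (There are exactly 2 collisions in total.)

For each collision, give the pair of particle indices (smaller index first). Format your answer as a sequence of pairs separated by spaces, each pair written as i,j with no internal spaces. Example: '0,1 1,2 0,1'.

Collision at t=3/2: particles 0 and 1 swap velocities; positions: p0=13/2 p1=13/2 p2=25/2; velocities now: v0=-1 v1=1 v2=-1
Collision at t=9/2: particles 1 and 2 swap velocities; positions: p0=7/2 p1=19/2 p2=19/2; velocities now: v0=-1 v1=-1 v2=1

Answer: 0,1 1,2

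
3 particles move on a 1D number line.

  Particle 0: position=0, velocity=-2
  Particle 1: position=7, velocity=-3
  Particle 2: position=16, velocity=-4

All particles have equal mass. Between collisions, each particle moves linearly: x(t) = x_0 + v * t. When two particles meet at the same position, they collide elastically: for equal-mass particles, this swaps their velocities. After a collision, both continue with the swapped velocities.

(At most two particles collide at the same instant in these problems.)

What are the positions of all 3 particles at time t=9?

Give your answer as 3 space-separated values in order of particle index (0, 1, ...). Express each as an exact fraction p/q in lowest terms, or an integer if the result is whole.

Answer: -20 -20 -18

Derivation:
Collision at t=7: particles 0 and 1 swap velocities; positions: p0=-14 p1=-14 p2=-12; velocities now: v0=-3 v1=-2 v2=-4
Collision at t=8: particles 1 and 2 swap velocities; positions: p0=-17 p1=-16 p2=-16; velocities now: v0=-3 v1=-4 v2=-2
Collision at t=9: particles 0 and 1 swap velocities; positions: p0=-20 p1=-20 p2=-18; velocities now: v0=-4 v1=-3 v2=-2
Advance to t=9 (no further collisions before then); velocities: v0=-4 v1=-3 v2=-2; positions = -20 -20 -18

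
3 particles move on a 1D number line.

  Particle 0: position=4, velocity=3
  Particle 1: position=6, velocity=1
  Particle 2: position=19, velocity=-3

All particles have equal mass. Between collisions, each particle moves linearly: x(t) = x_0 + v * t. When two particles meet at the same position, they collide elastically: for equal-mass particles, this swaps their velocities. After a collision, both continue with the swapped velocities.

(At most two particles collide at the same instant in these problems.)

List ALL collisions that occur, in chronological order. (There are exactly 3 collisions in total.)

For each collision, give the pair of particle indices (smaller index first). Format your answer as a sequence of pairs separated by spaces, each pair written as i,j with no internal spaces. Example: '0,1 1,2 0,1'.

Answer: 0,1 1,2 0,1

Derivation:
Collision at t=1: particles 0 and 1 swap velocities; positions: p0=7 p1=7 p2=16; velocities now: v0=1 v1=3 v2=-3
Collision at t=5/2: particles 1 and 2 swap velocities; positions: p0=17/2 p1=23/2 p2=23/2; velocities now: v0=1 v1=-3 v2=3
Collision at t=13/4: particles 0 and 1 swap velocities; positions: p0=37/4 p1=37/4 p2=55/4; velocities now: v0=-3 v1=1 v2=3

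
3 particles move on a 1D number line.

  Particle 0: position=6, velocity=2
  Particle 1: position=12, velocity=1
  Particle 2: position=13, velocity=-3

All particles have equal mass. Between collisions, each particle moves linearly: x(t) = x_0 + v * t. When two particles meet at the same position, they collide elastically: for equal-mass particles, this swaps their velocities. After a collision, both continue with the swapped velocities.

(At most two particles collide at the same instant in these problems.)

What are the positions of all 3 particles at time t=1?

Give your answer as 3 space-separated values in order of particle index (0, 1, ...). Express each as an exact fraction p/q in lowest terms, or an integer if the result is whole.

Answer: 8 10 13

Derivation:
Collision at t=1/4: particles 1 and 2 swap velocities; positions: p0=13/2 p1=49/4 p2=49/4; velocities now: v0=2 v1=-3 v2=1
Advance to t=1 (no further collisions before then); velocities: v0=2 v1=-3 v2=1; positions = 8 10 13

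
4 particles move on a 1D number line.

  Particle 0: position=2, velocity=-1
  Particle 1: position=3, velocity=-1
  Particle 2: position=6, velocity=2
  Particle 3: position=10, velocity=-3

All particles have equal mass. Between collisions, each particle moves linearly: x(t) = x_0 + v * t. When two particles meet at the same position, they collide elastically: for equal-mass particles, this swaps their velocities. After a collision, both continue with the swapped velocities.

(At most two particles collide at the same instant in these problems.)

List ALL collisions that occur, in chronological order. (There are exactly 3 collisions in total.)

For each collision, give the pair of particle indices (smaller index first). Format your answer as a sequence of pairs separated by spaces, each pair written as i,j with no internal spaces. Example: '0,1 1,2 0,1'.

Answer: 2,3 1,2 0,1

Derivation:
Collision at t=4/5: particles 2 and 3 swap velocities; positions: p0=6/5 p1=11/5 p2=38/5 p3=38/5; velocities now: v0=-1 v1=-1 v2=-3 v3=2
Collision at t=7/2: particles 1 and 2 swap velocities; positions: p0=-3/2 p1=-1/2 p2=-1/2 p3=13; velocities now: v0=-1 v1=-3 v2=-1 v3=2
Collision at t=4: particles 0 and 1 swap velocities; positions: p0=-2 p1=-2 p2=-1 p3=14; velocities now: v0=-3 v1=-1 v2=-1 v3=2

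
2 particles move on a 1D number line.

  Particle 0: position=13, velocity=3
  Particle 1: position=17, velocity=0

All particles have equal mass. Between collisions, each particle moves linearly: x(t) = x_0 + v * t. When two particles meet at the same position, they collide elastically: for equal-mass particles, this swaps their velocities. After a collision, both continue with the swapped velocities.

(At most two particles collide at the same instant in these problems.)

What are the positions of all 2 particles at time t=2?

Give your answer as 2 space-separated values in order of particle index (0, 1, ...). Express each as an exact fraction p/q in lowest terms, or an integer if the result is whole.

Answer: 17 19

Derivation:
Collision at t=4/3: particles 0 and 1 swap velocities; positions: p0=17 p1=17; velocities now: v0=0 v1=3
Advance to t=2 (no further collisions before then); velocities: v0=0 v1=3; positions = 17 19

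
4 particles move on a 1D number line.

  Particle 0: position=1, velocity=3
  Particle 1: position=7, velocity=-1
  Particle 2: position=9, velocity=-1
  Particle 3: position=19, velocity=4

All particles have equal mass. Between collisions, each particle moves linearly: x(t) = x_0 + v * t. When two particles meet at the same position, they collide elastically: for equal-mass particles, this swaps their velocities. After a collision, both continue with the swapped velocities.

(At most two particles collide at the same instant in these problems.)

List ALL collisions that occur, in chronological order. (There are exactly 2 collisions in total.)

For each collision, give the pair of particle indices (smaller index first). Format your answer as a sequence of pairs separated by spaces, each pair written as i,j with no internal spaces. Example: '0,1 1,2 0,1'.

Collision at t=3/2: particles 0 and 1 swap velocities; positions: p0=11/2 p1=11/2 p2=15/2 p3=25; velocities now: v0=-1 v1=3 v2=-1 v3=4
Collision at t=2: particles 1 and 2 swap velocities; positions: p0=5 p1=7 p2=7 p3=27; velocities now: v0=-1 v1=-1 v2=3 v3=4

Answer: 0,1 1,2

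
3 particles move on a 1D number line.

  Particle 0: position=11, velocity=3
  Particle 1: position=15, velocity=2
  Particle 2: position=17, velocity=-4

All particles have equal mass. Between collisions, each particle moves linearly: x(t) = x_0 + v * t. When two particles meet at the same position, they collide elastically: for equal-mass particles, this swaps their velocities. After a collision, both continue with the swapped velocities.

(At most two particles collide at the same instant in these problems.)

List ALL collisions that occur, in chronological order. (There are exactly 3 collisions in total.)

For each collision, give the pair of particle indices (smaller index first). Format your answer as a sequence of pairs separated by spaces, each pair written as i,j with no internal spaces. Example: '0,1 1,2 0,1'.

Answer: 1,2 0,1 1,2

Derivation:
Collision at t=1/3: particles 1 and 2 swap velocities; positions: p0=12 p1=47/3 p2=47/3; velocities now: v0=3 v1=-4 v2=2
Collision at t=6/7: particles 0 and 1 swap velocities; positions: p0=95/7 p1=95/7 p2=117/7; velocities now: v0=-4 v1=3 v2=2
Collision at t=4: particles 1 and 2 swap velocities; positions: p0=1 p1=23 p2=23; velocities now: v0=-4 v1=2 v2=3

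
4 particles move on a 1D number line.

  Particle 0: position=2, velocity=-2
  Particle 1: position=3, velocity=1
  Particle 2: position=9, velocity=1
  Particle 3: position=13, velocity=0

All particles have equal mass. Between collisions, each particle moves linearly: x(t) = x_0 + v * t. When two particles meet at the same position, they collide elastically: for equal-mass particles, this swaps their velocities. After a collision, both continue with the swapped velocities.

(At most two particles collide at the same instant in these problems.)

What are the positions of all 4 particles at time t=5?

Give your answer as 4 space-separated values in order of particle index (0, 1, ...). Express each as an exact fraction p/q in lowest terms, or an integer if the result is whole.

Collision at t=4: particles 2 and 3 swap velocities; positions: p0=-6 p1=7 p2=13 p3=13; velocities now: v0=-2 v1=1 v2=0 v3=1
Advance to t=5 (no further collisions before then); velocities: v0=-2 v1=1 v2=0 v3=1; positions = -8 8 13 14

Answer: -8 8 13 14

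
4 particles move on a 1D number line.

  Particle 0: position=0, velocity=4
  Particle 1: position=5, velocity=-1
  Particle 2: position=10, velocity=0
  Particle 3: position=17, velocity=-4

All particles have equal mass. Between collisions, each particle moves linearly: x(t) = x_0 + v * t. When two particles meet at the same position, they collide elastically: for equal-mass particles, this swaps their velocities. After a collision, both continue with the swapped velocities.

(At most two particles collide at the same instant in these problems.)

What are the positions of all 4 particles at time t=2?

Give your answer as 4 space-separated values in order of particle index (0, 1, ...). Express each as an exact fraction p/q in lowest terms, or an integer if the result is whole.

Collision at t=1: particles 0 and 1 swap velocities; positions: p0=4 p1=4 p2=10 p3=13; velocities now: v0=-1 v1=4 v2=0 v3=-4
Collision at t=7/4: particles 2 and 3 swap velocities; positions: p0=13/4 p1=7 p2=10 p3=10; velocities now: v0=-1 v1=4 v2=-4 v3=0
Advance to t=2 (no further collisions before then); velocities: v0=-1 v1=4 v2=-4 v3=0; positions = 3 8 9 10

Answer: 3 8 9 10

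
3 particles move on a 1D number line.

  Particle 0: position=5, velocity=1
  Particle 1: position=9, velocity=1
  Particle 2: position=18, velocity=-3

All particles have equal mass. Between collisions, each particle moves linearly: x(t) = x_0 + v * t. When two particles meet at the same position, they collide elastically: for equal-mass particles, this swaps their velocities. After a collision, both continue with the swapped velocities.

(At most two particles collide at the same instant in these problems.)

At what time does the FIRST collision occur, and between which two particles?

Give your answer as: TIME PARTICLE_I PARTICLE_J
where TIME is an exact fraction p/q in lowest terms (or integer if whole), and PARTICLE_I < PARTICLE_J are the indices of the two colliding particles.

Pair (0,1): pos 5,9 vel 1,1 -> not approaching (rel speed 0 <= 0)
Pair (1,2): pos 9,18 vel 1,-3 -> gap=9, closing at 4/unit, collide at t=9/4
Earliest collision: t=9/4 between 1 and 2

Answer: 9/4 1 2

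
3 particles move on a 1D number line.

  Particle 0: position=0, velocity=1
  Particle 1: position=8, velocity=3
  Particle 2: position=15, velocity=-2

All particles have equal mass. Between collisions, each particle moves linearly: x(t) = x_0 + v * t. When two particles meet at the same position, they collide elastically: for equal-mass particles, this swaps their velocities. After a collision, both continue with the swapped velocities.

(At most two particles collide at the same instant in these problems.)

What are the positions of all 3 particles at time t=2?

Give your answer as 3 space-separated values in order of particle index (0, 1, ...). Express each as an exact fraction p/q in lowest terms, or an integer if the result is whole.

Answer: 2 11 14

Derivation:
Collision at t=7/5: particles 1 and 2 swap velocities; positions: p0=7/5 p1=61/5 p2=61/5; velocities now: v0=1 v1=-2 v2=3
Advance to t=2 (no further collisions before then); velocities: v0=1 v1=-2 v2=3; positions = 2 11 14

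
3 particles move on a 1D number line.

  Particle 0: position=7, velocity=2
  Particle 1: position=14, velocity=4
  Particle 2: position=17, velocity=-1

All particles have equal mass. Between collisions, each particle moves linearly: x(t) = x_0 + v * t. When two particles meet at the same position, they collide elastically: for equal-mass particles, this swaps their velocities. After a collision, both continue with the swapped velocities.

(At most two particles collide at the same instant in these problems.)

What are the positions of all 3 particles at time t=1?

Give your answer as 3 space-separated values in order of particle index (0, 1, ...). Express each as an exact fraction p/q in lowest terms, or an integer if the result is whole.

Collision at t=3/5: particles 1 and 2 swap velocities; positions: p0=41/5 p1=82/5 p2=82/5; velocities now: v0=2 v1=-1 v2=4
Advance to t=1 (no further collisions before then); velocities: v0=2 v1=-1 v2=4; positions = 9 16 18

Answer: 9 16 18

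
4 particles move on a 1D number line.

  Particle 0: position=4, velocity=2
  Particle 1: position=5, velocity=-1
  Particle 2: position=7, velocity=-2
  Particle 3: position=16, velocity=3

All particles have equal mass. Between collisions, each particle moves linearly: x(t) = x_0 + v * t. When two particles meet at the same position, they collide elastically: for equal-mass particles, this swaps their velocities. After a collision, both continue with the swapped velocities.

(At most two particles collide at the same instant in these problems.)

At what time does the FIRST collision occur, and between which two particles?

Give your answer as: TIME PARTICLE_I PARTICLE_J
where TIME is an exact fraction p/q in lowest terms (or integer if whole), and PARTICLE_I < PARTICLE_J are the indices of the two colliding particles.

Pair (0,1): pos 4,5 vel 2,-1 -> gap=1, closing at 3/unit, collide at t=1/3
Pair (1,2): pos 5,7 vel -1,-2 -> gap=2, closing at 1/unit, collide at t=2
Pair (2,3): pos 7,16 vel -2,3 -> not approaching (rel speed -5 <= 0)
Earliest collision: t=1/3 between 0 and 1

Answer: 1/3 0 1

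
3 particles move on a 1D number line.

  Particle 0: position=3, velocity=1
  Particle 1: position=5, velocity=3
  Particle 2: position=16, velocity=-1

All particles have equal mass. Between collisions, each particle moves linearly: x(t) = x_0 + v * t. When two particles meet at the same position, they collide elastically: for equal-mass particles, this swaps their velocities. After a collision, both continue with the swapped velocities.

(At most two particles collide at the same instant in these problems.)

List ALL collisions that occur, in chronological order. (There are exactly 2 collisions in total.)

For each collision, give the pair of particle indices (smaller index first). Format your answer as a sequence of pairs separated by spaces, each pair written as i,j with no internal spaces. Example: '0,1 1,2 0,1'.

Collision at t=11/4: particles 1 and 2 swap velocities; positions: p0=23/4 p1=53/4 p2=53/4; velocities now: v0=1 v1=-1 v2=3
Collision at t=13/2: particles 0 and 1 swap velocities; positions: p0=19/2 p1=19/2 p2=49/2; velocities now: v0=-1 v1=1 v2=3

Answer: 1,2 0,1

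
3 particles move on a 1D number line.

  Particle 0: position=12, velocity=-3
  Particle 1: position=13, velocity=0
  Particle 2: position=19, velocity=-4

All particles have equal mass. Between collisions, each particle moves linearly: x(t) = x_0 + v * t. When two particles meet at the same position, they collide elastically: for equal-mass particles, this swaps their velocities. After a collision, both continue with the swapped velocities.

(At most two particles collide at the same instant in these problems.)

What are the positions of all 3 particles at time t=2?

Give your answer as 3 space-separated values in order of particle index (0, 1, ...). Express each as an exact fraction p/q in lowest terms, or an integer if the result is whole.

Collision at t=3/2: particles 1 and 2 swap velocities; positions: p0=15/2 p1=13 p2=13; velocities now: v0=-3 v1=-4 v2=0
Advance to t=2 (no further collisions before then); velocities: v0=-3 v1=-4 v2=0; positions = 6 11 13

Answer: 6 11 13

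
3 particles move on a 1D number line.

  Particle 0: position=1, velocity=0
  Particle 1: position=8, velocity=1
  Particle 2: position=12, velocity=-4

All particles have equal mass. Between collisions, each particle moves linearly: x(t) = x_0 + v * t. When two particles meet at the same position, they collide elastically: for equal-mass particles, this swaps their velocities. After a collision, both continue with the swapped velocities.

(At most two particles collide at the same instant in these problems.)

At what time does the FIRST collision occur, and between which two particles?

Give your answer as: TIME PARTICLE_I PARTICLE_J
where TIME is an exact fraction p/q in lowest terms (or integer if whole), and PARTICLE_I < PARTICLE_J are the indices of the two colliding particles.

Pair (0,1): pos 1,8 vel 0,1 -> not approaching (rel speed -1 <= 0)
Pair (1,2): pos 8,12 vel 1,-4 -> gap=4, closing at 5/unit, collide at t=4/5
Earliest collision: t=4/5 between 1 and 2

Answer: 4/5 1 2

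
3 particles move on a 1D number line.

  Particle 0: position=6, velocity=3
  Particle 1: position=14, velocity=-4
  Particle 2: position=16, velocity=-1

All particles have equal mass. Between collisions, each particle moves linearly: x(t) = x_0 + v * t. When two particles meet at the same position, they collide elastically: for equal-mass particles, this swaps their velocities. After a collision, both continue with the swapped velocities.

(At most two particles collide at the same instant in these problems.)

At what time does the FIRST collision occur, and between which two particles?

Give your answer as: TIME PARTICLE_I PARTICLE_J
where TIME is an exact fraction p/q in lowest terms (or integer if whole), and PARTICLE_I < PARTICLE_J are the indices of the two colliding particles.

Answer: 8/7 0 1

Derivation:
Pair (0,1): pos 6,14 vel 3,-4 -> gap=8, closing at 7/unit, collide at t=8/7
Pair (1,2): pos 14,16 vel -4,-1 -> not approaching (rel speed -3 <= 0)
Earliest collision: t=8/7 between 0 and 1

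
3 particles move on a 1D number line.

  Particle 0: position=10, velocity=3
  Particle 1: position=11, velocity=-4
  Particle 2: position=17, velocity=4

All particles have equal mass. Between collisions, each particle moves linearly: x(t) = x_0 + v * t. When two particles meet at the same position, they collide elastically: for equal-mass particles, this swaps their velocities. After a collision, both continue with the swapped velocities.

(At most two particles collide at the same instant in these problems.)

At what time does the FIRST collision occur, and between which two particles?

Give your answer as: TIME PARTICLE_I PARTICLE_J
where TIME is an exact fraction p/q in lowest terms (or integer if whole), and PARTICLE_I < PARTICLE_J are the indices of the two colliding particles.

Answer: 1/7 0 1

Derivation:
Pair (0,1): pos 10,11 vel 3,-4 -> gap=1, closing at 7/unit, collide at t=1/7
Pair (1,2): pos 11,17 vel -4,4 -> not approaching (rel speed -8 <= 0)
Earliest collision: t=1/7 between 0 and 1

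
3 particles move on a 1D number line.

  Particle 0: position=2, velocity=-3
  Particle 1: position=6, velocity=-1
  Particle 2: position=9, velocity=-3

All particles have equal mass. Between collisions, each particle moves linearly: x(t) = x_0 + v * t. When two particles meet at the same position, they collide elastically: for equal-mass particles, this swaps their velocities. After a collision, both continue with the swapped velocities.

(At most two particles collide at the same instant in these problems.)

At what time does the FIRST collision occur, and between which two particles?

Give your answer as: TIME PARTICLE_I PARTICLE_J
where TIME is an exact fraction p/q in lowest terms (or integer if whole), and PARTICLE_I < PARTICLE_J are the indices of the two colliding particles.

Pair (0,1): pos 2,6 vel -3,-1 -> not approaching (rel speed -2 <= 0)
Pair (1,2): pos 6,9 vel -1,-3 -> gap=3, closing at 2/unit, collide at t=3/2
Earliest collision: t=3/2 between 1 and 2

Answer: 3/2 1 2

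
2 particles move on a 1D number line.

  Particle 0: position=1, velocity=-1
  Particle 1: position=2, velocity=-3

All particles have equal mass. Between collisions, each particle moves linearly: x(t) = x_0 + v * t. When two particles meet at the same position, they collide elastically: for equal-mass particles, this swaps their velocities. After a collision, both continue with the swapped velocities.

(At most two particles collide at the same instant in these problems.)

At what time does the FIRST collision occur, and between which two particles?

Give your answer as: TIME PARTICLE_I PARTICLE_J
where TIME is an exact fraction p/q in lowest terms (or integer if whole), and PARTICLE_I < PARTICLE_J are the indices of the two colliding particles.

Answer: 1/2 0 1

Derivation:
Pair (0,1): pos 1,2 vel -1,-3 -> gap=1, closing at 2/unit, collide at t=1/2
Earliest collision: t=1/2 between 0 and 1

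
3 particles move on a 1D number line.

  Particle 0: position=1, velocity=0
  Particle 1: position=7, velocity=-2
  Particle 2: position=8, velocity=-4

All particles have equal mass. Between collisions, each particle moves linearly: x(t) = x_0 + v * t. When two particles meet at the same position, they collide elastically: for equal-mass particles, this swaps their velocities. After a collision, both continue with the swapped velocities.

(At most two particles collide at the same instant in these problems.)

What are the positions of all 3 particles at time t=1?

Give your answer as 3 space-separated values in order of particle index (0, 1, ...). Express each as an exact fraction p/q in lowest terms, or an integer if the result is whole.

Answer: 1 4 5

Derivation:
Collision at t=1/2: particles 1 and 2 swap velocities; positions: p0=1 p1=6 p2=6; velocities now: v0=0 v1=-4 v2=-2
Advance to t=1 (no further collisions before then); velocities: v0=0 v1=-4 v2=-2; positions = 1 4 5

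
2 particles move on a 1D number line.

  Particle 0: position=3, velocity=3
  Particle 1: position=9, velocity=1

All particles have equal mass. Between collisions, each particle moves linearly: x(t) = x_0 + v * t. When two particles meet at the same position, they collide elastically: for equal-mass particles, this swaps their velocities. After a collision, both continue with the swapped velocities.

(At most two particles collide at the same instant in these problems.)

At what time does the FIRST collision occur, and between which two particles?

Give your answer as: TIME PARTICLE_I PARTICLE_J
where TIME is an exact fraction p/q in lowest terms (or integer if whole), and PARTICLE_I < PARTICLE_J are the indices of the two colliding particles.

Answer: 3 0 1

Derivation:
Pair (0,1): pos 3,9 vel 3,1 -> gap=6, closing at 2/unit, collide at t=3
Earliest collision: t=3 between 0 and 1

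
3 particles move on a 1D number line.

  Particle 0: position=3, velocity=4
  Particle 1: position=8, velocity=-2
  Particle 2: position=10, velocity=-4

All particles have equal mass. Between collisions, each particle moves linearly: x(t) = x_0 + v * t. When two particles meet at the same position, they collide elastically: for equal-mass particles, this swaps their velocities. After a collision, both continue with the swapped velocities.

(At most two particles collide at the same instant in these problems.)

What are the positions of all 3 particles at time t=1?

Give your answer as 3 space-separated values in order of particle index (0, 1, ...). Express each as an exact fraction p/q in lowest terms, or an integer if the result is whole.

Collision at t=5/6: particles 0 and 1 swap velocities; positions: p0=19/3 p1=19/3 p2=20/3; velocities now: v0=-2 v1=4 v2=-4
Collision at t=7/8: particles 1 and 2 swap velocities; positions: p0=25/4 p1=13/2 p2=13/2; velocities now: v0=-2 v1=-4 v2=4
Collision at t=1: particles 0 and 1 swap velocities; positions: p0=6 p1=6 p2=7; velocities now: v0=-4 v1=-2 v2=4
Advance to t=1 (no further collisions before then); velocities: v0=-4 v1=-2 v2=4; positions = 6 6 7

Answer: 6 6 7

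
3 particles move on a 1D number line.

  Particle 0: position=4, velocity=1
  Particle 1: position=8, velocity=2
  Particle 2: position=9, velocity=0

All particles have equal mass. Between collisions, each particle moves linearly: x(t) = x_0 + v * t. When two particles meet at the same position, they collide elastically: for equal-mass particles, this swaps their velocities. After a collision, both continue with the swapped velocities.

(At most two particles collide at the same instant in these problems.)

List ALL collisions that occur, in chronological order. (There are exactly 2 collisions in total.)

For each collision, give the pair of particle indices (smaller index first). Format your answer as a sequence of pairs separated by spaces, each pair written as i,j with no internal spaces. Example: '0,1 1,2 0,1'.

Answer: 1,2 0,1

Derivation:
Collision at t=1/2: particles 1 and 2 swap velocities; positions: p0=9/2 p1=9 p2=9; velocities now: v0=1 v1=0 v2=2
Collision at t=5: particles 0 and 1 swap velocities; positions: p0=9 p1=9 p2=18; velocities now: v0=0 v1=1 v2=2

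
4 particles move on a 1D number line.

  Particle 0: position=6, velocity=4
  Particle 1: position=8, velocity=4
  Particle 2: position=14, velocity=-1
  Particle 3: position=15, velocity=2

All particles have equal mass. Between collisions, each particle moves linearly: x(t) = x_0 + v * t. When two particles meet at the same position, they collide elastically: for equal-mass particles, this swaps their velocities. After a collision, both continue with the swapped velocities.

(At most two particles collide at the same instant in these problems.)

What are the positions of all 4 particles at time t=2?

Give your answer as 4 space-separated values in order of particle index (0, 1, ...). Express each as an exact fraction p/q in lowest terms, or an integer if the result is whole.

Collision at t=6/5: particles 1 and 2 swap velocities; positions: p0=54/5 p1=64/5 p2=64/5 p3=87/5; velocities now: v0=4 v1=-1 v2=4 v3=2
Collision at t=8/5: particles 0 and 1 swap velocities; positions: p0=62/5 p1=62/5 p2=72/5 p3=91/5; velocities now: v0=-1 v1=4 v2=4 v3=2
Advance to t=2 (no further collisions before then); velocities: v0=-1 v1=4 v2=4 v3=2; positions = 12 14 16 19

Answer: 12 14 16 19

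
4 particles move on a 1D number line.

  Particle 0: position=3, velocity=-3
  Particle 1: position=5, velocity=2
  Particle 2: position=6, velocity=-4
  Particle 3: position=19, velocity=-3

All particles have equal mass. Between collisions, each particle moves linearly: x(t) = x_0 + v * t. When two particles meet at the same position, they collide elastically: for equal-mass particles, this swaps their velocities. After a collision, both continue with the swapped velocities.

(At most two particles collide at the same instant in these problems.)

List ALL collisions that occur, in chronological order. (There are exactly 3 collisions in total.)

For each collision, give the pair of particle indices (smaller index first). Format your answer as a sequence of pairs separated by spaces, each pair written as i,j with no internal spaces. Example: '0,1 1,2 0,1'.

Answer: 1,2 2,3 0,1

Derivation:
Collision at t=1/6: particles 1 and 2 swap velocities; positions: p0=5/2 p1=16/3 p2=16/3 p3=37/2; velocities now: v0=-3 v1=-4 v2=2 v3=-3
Collision at t=14/5: particles 2 and 3 swap velocities; positions: p0=-27/5 p1=-26/5 p2=53/5 p3=53/5; velocities now: v0=-3 v1=-4 v2=-3 v3=2
Collision at t=3: particles 0 and 1 swap velocities; positions: p0=-6 p1=-6 p2=10 p3=11; velocities now: v0=-4 v1=-3 v2=-3 v3=2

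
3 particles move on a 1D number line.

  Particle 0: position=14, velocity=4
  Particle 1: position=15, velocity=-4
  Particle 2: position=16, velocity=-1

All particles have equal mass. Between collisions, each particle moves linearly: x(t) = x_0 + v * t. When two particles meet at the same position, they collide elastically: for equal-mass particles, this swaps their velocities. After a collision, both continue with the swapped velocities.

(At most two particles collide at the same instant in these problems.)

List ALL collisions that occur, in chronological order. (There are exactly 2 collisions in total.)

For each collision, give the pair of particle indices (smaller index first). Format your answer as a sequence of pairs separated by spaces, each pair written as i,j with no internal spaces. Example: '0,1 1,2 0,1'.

Collision at t=1/8: particles 0 and 1 swap velocities; positions: p0=29/2 p1=29/2 p2=127/8; velocities now: v0=-4 v1=4 v2=-1
Collision at t=2/5: particles 1 and 2 swap velocities; positions: p0=67/5 p1=78/5 p2=78/5; velocities now: v0=-4 v1=-1 v2=4

Answer: 0,1 1,2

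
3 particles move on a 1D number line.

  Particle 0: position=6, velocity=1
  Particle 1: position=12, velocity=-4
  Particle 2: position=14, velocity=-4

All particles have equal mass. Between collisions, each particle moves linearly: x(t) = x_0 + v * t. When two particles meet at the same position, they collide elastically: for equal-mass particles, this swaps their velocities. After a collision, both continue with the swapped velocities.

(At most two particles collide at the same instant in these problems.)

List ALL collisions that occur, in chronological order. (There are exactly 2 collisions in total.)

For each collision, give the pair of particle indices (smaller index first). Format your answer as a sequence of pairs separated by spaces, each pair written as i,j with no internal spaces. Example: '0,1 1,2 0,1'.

Collision at t=6/5: particles 0 and 1 swap velocities; positions: p0=36/5 p1=36/5 p2=46/5; velocities now: v0=-4 v1=1 v2=-4
Collision at t=8/5: particles 1 and 2 swap velocities; positions: p0=28/5 p1=38/5 p2=38/5; velocities now: v0=-4 v1=-4 v2=1

Answer: 0,1 1,2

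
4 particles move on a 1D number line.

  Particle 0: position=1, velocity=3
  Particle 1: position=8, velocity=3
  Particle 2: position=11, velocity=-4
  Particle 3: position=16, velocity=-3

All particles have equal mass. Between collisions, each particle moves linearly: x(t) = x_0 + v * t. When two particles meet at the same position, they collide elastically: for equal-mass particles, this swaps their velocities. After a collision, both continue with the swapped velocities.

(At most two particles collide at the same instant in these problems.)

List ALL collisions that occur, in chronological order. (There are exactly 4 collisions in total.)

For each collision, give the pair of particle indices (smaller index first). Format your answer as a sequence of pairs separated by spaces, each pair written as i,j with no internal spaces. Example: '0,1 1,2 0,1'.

Collision at t=3/7: particles 1 and 2 swap velocities; positions: p0=16/7 p1=65/7 p2=65/7 p3=103/7; velocities now: v0=3 v1=-4 v2=3 v3=-3
Collision at t=4/3: particles 2 and 3 swap velocities; positions: p0=5 p1=17/3 p2=12 p3=12; velocities now: v0=3 v1=-4 v2=-3 v3=3
Collision at t=10/7: particles 0 and 1 swap velocities; positions: p0=37/7 p1=37/7 p2=82/7 p3=86/7; velocities now: v0=-4 v1=3 v2=-3 v3=3
Collision at t=5/2: particles 1 and 2 swap velocities; positions: p0=1 p1=17/2 p2=17/2 p3=31/2; velocities now: v0=-4 v1=-3 v2=3 v3=3

Answer: 1,2 2,3 0,1 1,2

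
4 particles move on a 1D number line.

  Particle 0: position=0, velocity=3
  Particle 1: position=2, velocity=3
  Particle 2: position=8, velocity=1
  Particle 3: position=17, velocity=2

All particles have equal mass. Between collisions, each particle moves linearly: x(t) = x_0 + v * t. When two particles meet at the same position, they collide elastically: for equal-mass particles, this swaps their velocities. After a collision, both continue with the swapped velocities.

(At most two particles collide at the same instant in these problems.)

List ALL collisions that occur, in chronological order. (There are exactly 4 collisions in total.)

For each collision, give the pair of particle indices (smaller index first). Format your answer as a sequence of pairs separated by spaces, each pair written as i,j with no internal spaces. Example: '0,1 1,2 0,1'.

Collision at t=3: particles 1 and 2 swap velocities; positions: p0=9 p1=11 p2=11 p3=23; velocities now: v0=3 v1=1 v2=3 v3=2
Collision at t=4: particles 0 and 1 swap velocities; positions: p0=12 p1=12 p2=14 p3=25; velocities now: v0=1 v1=3 v2=3 v3=2
Collision at t=15: particles 2 and 3 swap velocities; positions: p0=23 p1=45 p2=47 p3=47; velocities now: v0=1 v1=3 v2=2 v3=3
Collision at t=17: particles 1 and 2 swap velocities; positions: p0=25 p1=51 p2=51 p3=53; velocities now: v0=1 v1=2 v2=3 v3=3

Answer: 1,2 0,1 2,3 1,2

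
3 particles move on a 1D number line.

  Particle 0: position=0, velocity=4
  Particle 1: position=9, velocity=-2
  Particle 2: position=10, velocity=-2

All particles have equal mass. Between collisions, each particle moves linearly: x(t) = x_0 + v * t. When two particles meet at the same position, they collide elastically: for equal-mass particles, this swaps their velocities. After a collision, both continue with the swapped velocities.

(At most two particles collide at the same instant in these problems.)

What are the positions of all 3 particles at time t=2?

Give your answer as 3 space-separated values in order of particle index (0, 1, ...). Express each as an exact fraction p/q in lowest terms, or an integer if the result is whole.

Collision at t=3/2: particles 0 and 1 swap velocities; positions: p0=6 p1=6 p2=7; velocities now: v0=-2 v1=4 v2=-2
Collision at t=5/3: particles 1 and 2 swap velocities; positions: p0=17/3 p1=20/3 p2=20/3; velocities now: v0=-2 v1=-2 v2=4
Advance to t=2 (no further collisions before then); velocities: v0=-2 v1=-2 v2=4; positions = 5 6 8

Answer: 5 6 8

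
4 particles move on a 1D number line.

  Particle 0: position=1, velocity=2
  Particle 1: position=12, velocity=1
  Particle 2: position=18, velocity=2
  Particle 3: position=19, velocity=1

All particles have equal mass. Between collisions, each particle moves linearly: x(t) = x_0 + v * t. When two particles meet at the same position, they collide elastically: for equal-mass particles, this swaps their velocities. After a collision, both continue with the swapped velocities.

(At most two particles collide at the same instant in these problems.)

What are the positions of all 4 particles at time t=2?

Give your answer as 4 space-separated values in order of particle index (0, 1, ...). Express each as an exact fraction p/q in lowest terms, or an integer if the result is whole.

Collision at t=1: particles 2 and 3 swap velocities; positions: p0=3 p1=13 p2=20 p3=20; velocities now: v0=2 v1=1 v2=1 v3=2
Advance to t=2 (no further collisions before then); velocities: v0=2 v1=1 v2=1 v3=2; positions = 5 14 21 22

Answer: 5 14 21 22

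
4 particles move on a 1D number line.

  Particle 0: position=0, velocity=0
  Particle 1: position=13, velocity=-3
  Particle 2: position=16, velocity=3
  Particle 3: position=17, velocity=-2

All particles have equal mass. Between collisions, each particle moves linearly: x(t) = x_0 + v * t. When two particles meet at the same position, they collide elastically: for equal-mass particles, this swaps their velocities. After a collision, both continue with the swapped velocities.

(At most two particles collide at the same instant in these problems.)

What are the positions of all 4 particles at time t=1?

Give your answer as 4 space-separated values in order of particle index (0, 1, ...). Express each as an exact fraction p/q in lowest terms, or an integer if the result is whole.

Collision at t=1/5: particles 2 and 3 swap velocities; positions: p0=0 p1=62/5 p2=83/5 p3=83/5; velocities now: v0=0 v1=-3 v2=-2 v3=3
Advance to t=1 (no further collisions before then); velocities: v0=0 v1=-3 v2=-2 v3=3; positions = 0 10 15 19

Answer: 0 10 15 19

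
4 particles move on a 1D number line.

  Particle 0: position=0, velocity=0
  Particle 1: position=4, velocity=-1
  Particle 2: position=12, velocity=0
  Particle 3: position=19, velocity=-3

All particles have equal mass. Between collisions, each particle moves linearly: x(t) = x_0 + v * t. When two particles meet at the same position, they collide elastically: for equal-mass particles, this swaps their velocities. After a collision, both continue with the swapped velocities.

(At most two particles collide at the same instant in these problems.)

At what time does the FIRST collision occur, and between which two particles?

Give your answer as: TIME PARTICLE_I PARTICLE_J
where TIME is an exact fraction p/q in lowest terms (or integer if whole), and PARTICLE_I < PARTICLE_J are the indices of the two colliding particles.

Pair (0,1): pos 0,4 vel 0,-1 -> gap=4, closing at 1/unit, collide at t=4
Pair (1,2): pos 4,12 vel -1,0 -> not approaching (rel speed -1 <= 0)
Pair (2,3): pos 12,19 vel 0,-3 -> gap=7, closing at 3/unit, collide at t=7/3
Earliest collision: t=7/3 between 2 and 3

Answer: 7/3 2 3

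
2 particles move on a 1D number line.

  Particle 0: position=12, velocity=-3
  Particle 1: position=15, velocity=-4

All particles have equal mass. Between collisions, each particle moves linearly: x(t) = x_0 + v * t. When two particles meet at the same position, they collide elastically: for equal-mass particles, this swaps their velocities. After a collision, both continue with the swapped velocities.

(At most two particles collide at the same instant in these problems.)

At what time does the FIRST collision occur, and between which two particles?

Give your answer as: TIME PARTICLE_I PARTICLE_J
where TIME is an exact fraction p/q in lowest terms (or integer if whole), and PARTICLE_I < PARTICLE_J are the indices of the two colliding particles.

Answer: 3 0 1

Derivation:
Pair (0,1): pos 12,15 vel -3,-4 -> gap=3, closing at 1/unit, collide at t=3
Earliest collision: t=3 between 0 and 1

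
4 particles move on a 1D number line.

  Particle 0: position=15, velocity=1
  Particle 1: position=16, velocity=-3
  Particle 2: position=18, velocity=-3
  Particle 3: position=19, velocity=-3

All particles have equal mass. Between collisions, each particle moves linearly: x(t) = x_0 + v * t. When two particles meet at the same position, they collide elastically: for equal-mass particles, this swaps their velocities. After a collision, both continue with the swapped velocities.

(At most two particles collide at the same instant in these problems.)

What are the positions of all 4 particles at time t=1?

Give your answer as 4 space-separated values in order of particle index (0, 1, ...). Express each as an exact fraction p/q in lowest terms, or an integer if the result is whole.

Collision at t=1/4: particles 0 and 1 swap velocities; positions: p0=61/4 p1=61/4 p2=69/4 p3=73/4; velocities now: v0=-3 v1=1 v2=-3 v3=-3
Collision at t=3/4: particles 1 and 2 swap velocities; positions: p0=55/4 p1=63/4 p2=63/4 p3=67/4; velocities now: v0=-3 v1=-3 v2=1 v3=-3
Collision at t=1: particles 2 and 3 swap velocities; positions: p0=13 p1=15 p2=16 p3=16; velocities now: v0=-3 v1=-3 v2=-3 v3=1
Advance to t=1 (no further collisions before then); velocities: v0=-3 v1=-3 v2=-3 v3=1; positions = 13 15 16 16

Answer: 13 15 16 16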